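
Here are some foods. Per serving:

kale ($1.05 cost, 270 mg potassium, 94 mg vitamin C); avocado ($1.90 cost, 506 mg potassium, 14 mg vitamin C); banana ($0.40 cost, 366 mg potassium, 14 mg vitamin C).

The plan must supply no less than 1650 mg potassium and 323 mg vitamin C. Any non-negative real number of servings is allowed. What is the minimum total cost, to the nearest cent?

$4.15

A basic optimal solution has at most two foods positive. Try each food alone and each pair with both targets met exactly.
kale only: max(1650/270, 323/94) = 6.111 servings → $6.42.
avocado only: max(1650/506, 323/14) = 23.07 servings → $43.84.
banana only: max(1650/366, 323/14) = 23.07 servings → $9.23.
kale + avocado with both tight: 3.205 servings and 1.551 servings → $6.31.
kale + banana with both tight: 3.106 servings and 2.217 servings → $4.15.
avocado + banana: intersection lies outside the first quadrant.
The minimum over all feasible corners is $4.15.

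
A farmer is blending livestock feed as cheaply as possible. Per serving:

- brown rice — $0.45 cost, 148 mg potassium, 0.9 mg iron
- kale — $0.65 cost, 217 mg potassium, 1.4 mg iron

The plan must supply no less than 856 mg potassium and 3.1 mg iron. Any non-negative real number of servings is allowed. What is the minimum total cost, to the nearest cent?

$2.56

At the optimum either one food covers both requirements or two foods hit both targets exactly; no other combination can be cheaper.
brown rice only: max(856/148, 3.1/0.9) = 5.784 servings → $2.60.
kale only: max(856/217, 3.1/1.4) = 3.945 servings → $2.56.
brown rice + kale: intersection lies outside the first quadrant.
The minimum over all feasible corners is $2.56.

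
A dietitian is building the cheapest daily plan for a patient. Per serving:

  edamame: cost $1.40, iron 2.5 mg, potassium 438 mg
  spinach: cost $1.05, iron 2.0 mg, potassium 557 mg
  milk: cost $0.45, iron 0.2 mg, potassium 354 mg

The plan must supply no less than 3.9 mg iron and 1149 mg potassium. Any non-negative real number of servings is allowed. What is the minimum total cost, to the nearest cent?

$2.12

At the optimum either one food covers both requirements or two foods hit both targets exactly; no other combination can be cheaper.
edamame only: max(3.9/2.5, 1149/438) = 2.623 servings → $3.67.
spinach only: max(3.9/2.0, 1149/557) = 2.063 servings → $2.17.
milk only: max(3.9/0.2, 1149/354) = 19.5 servings → $8.78.
edamame + spinach: intersection lies outside the first quadrant.
edamame + milk with both tight: 1.443 servings and 1.46 servings → $2.68.
spinach + milk with both tight: 1.929 servings and 0.2107 servings → $2.12.
The minimum over all feasible corners is $2.12.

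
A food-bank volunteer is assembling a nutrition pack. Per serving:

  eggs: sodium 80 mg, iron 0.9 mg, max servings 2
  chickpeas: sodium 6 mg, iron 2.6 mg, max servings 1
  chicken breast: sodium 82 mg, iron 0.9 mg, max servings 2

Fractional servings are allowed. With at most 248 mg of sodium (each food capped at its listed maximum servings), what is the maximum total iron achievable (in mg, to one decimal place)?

Iron per mg sodium: chickpeas 0.4333, eggs 0.01125, chicken breast 0.01098.
Take 1 serving of chickpeas: uses 6 mg sodium, +2.6 mg iron (running total 2.6 mg).
Take 2 servings of eggs: uses 160 mg sodium, +1.8 mg iron (running total 4.4 mg).
Take 1 serving of chicken breast: uses 82 mg sodium, +0.9 mg iron (running total 5.3 mg).
Filling greedily by iron-per-mg sodium is optimal for one linear limit, giving 5.3 mg.

5.3 mg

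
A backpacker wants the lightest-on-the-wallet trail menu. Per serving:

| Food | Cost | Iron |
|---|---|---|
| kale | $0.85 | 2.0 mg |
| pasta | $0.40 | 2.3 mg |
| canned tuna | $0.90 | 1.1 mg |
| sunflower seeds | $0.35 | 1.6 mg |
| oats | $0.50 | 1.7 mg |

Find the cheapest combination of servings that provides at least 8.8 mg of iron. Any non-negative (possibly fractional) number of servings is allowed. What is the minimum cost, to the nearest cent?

Cost per mg of iron: pasta $0.1739, sunflower seeds $0.2188, oats $0.2941, kale $0.4250, canned tuna $0.8182.
With no serving limits, use only pasta: 8.8 mg / 2.3 mg = 3.826 servings × $0.40 = $1.53.

$1.53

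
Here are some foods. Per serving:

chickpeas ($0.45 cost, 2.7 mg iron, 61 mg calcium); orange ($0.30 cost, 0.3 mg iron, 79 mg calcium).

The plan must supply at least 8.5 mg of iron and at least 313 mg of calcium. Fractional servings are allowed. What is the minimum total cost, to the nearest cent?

A basic optimal solution has at most two foods positive. Try each food alone and each pair with both targets met exactly.
chickpeas only: max(8.5/2.7, 313/61) = 5.131 servings → $2.31.
orange only: max(8.5/0.3, 313/79) = 28.33 servings → $8.50.
chickpeas + orange with both tight: 2.962 servings and 1.675 servings → $1.84.
So the least-cost plan costs $1.84.

$1.84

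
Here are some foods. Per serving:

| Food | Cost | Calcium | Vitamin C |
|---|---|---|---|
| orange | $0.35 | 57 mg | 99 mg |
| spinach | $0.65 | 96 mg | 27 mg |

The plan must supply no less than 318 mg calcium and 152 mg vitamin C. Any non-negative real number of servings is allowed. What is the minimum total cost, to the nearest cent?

$1.95

Two binding constraints pin down two serving amounts, so the optimal mix uses at most two foods. The candidates are each food alone (scaled to the tighter of calcium/vitamin C) and each pair with both constraints tight.
orange only: max(318/57, 152/99) = 5.579 servings → $1.95.
spinach only: max(318/96, 152/27) = 5.63 servings → $3.66.
orange + spinach with both tight: 0.754 servings and 2.865 servings → $2.13.
So the least-cost plan costs $1.95.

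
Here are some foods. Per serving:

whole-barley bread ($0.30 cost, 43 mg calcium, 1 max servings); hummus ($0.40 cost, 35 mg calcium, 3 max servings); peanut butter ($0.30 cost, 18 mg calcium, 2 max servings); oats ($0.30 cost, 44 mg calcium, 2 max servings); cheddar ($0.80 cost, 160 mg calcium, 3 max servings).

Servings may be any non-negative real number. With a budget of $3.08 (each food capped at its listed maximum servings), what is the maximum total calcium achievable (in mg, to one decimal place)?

Calcium per dollar: cheddar 200, oats 146.7, whole-barley bread 143.3, hummus 87.5, peanut butter 60.
Take 3 servings of cheddar: spends $2.40, +480.0 mg calcium (running total 480.0 mg).
Take 2 servings of oats: spends $0.60, +88.0 mg calcium (running total 568.0 mg).
Take 0.2667 servings of whole-barley bread: spends $0.08, +11.5 mg calcium (running total 579.5 mg).
Filling greedily by calcium-per-dollar is optimal for one linear limit, giving 579.5 mg.

579.5 mg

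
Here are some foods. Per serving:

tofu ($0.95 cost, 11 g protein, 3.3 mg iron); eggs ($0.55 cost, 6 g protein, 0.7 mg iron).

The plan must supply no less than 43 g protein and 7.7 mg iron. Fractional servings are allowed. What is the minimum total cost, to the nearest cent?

$3.71

Compare the cost at each extreme point of the feasible region.
tofu only: max(43/11, 7.7/3.3) = 3.909 servings → $3.71.
eggs only: max(43/6, 7.7/0.7) = 11 servings → $6.05.
tofu + eggs with both tight: 1.331 servings and 4.727 servings → $3.86.
The minimum over all feasible corners is $3.71.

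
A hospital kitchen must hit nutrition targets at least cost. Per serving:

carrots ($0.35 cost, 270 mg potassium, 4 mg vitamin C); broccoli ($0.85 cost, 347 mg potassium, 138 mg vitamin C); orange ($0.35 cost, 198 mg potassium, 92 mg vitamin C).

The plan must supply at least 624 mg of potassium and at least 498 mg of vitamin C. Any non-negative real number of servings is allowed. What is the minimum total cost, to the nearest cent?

$1.89

An LP optimum is at a vertex; with two nutrient constraints at most two foods are used. Check each candidate.
carrots only: max(624/270, 498/4) = 124.5 servings → $43.58.
broccoli only: max(624/347, 498/138) = 3.609 servings → $3.07.
orange only: max(624/198, 498/92) = 5.413 servings → $1.89.
carrots + broccoli: the both-tight solution has a negative serving — not a feasible corner.
carrots + orange: intersection lies outside the first quadrant.
broccoli + orange: intersection lies outside the first quadrant.
Cheapest feasible corner: $1.89.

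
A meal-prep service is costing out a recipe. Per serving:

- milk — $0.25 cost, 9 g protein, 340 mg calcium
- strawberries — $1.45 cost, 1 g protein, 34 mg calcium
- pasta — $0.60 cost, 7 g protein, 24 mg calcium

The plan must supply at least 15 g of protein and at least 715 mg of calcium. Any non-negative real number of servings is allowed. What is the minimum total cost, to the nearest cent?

$0.53

Minimising a linear cost over {protein ≥ 15, calcium ≥ 715, servings ≥ 0} — the optimum is at a vertex, using one or two foods.
milk only: max(15/9, 715/340) = 2.103 servings → $0.53.
strawberries only: max(15/1, 715/34) = 21.03 servings → $30.49.
pasta only: max(15/7, 715/24) = 29.79 servings → $17.88.
milk + strawberries: intersection lies outside the first quadrant.
milk + pasta: the both-tight solution has a negative serving — not a feasible corner.
strawberries + pasta: intersection lies outside the first quadrant.
The minimum over all feasible corners is $0.53.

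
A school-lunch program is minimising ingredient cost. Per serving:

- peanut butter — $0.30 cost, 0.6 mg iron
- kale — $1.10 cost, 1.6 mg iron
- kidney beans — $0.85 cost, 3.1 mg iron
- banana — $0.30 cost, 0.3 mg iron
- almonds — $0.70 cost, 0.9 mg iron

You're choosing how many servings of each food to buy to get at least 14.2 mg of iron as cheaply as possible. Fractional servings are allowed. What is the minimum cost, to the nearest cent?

$3.89

Cost per mg of iron: kidney beans $0.2742, peanut butter $0.5000, kale $0.6875, almonds $0.7778, banana $1.0000.
With no serving limits, use only kidney beans: 14.2 mg / 3.1 mg = 4.581 servings × $0.85 = $3.89.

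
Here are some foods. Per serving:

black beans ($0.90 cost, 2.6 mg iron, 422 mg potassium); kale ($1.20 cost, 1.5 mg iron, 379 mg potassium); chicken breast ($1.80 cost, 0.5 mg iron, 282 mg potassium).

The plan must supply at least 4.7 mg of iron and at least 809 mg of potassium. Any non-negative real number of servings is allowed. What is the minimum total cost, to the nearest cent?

Compare the cost at each extreme point of the feasible region.
black beans only: max(4.7/2.6, 809/422) = 1.917 servings → $1.73.
kale only: max(4.7/1.5, 809/379) = 3.133 servings → $3.76.
chicken breast only: max(4.7/0.5, 809/282) = 9.4 servings → $16.92.
black beans + kale with both tight: 1.611 servings and 0.3405 servings → $1.86.
black beans + chicken breast with both tight: 1.764 servings and 0.2298 servings → $2.00.
kale + chicken breast: intersection lies outside the first quadrant.
The minimum over all feasible corners is $1.73.

$1.73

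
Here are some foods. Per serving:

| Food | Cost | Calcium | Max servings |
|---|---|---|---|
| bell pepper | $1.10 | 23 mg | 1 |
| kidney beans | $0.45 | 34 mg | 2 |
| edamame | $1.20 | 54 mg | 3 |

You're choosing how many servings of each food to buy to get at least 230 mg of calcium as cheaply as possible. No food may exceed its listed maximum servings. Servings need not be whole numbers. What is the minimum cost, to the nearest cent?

Cost per mg of calcium: kidney beans $0.0132, edamame $0.0222, bell pepper $0.0478.
Take 2 servings of kidney beans: +68.0 mg calcium for $0.90 (total $0.90, still need 162.0 mg).
Take 3 servings of edamame: +162.0 mg calcium for $3.60 (total $4.50, still need 0.0 mg).
Greedy by cheapest-per-mg is optimal for a single linear constraint, so the minimum cost is $4.50.

$4.50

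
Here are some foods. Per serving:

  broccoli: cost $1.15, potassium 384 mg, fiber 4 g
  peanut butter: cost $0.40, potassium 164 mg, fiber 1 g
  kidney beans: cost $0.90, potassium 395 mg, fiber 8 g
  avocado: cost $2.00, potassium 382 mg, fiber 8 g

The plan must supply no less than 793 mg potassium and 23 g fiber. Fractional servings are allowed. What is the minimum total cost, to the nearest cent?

$2.59

A basic optimal solution has at most two foods positive. Try each food alone and each pair with both targets met exactly.
broccoli only: max(793/384, 23/4) = 5.75 servings → $6.61.
peanut butter only: max(793/164, 23/1) = 23 servings → $9.20.
kidney beans only: max(793/395, 23/8) = 2.875 servings → $2.59.
avocado only: max(793/382, 23/8) = 2.875 servings → $5.75.
broccoli + peanut butter with both targets exact would need a negative amount; discard.
broccoli + kidney beans: the both-tight solution has a negative serving — not a feasible corner.
broccoli + avocado: intersection lies outside the first quadrant.
peanut butter + kidney beans with both targets exact would need a negative amount; discard.
peanut butter + avocado with both targets exact would need a negative amount; discard.
kidney beans + avocado: the both-tight solution has a negative serving — not a feasible corner.
Cheapest feasible corner: $2.59.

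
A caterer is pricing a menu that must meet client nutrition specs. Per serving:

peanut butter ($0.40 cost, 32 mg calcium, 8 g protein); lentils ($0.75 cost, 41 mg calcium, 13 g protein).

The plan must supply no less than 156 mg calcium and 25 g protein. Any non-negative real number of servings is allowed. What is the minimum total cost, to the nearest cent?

$1.95

peanut butter only: max(156/32, 25/8) = 4.875 servings → $1.95.
lentils only: max(156/41, 25/13) = 3.805 servings → $2.85.
peanut butter + lentils: intersection lies outside the first quadrant.
The minimum over all feasible corners is $1.95.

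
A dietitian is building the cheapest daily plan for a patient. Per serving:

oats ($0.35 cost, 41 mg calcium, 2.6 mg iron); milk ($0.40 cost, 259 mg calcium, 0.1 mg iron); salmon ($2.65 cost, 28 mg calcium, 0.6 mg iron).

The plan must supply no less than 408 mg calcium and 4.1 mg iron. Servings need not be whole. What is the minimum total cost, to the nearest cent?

$1.07

A basic optimal solution has at most two foods positive. Try each food alone and each pair with both targets met exactly.
oats only: max(408/41, 4.1/2.6) = 9.951 servings → $3.48.
milk only: max(408/259, 4.1/0.1) = 41 servings → $16.40.
salmon only: max(408/28, 4.1/0.6) = 14.57 servings → $38.61.
oats + milk with both tight: 1.526 servings and 1.334 servings → $1.07.
oats + salmon with both targets exact would need a negative amount; discard.
milk + salmon with both tight: 0.8519 servings and 6.691 servings → $18.07.
The minimum over all feasible corners is $1.07.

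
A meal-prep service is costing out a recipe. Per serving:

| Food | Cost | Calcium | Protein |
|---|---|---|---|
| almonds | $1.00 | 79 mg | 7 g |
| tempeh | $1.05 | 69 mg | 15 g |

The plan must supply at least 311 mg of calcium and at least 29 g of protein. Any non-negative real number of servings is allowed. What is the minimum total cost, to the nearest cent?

This is a tiny linear program; its minimum lies at a vertex of the feasible set. List the vertices and price them.
almonds only: max(311/79, 29/7) = 4.143 servings → $4.14.
tempeh only: max(311/69, 29/15) = 4.507 servings → $4.73.
almonds + tempeh with both tight: 3.795 servings and 0.1624 servings → $3.97.
So the least-cost plan costs $3.97.

$3.97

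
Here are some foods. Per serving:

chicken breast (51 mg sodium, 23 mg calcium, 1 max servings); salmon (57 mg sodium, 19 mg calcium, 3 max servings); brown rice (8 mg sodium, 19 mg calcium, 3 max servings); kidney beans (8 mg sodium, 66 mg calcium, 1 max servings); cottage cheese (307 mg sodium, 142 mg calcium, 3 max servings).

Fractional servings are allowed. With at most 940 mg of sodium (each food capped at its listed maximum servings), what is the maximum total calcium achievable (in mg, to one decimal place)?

Calcium per mg sodium: kidney beans 8.25, brown rice 2.375, cottage cheese 0.4625, chicken breast 0.451, salmon 0.3333.
Take 1 serving of kidney beans: uses 8 mg sodium, +66.0 mg calcium (running total 66.0 mg).
Take 3 servings of brown rice: uses 24 mg sodium, +57.0 mg calcium (running total 123.0 mg).
Take 2.958 servings of cottage cheese: uses 908 mg sodium, +420.0 mg calcium (running total 543.0 mg).
Filling greedily by calcium-per-mg sodium is optimal for one linear limit, giving 543.0 mg.

543.0 mg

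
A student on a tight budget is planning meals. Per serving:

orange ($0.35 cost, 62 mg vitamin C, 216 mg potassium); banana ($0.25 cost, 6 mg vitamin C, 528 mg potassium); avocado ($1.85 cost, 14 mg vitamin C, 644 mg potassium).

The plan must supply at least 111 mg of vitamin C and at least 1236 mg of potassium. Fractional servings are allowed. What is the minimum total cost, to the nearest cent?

$0.99

Minimising a linear cost over {vitamin C ≥ 111, potassium ≥ 1236, servings ≥ 0} — the optimum is at a vertex, using one or two foods.
orange only: max(111/62, 1236/216) = 5.722 servings → $2.00.
banana only: max(111/6, 1236/528) = 18.5 servings → $4.62.
avocado only: max(111/14, 1236/644) = 7.929 servings → $14.67.
orange + banana with both tight: 1.628 servings and 1.675 servings → $0.99.
orange + avocado with both tight: 1.468 servings and 1.427 servings → $3.15.
banana + avocado with both targets exact would need a negative amount; discard.
Cheapest feasible corner: $0.99.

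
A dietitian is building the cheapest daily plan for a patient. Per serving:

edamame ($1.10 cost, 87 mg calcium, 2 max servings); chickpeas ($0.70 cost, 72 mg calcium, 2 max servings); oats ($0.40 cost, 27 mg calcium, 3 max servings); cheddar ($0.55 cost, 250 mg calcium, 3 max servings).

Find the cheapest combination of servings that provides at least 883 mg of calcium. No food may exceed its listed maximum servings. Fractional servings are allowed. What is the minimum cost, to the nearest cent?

Cost per mg of calcium: cheddar $0.0022, chickpeas $0.0097, edamame $0.0126, oats $0.0148.
Take 3 servings of cheddar: +750.0 mg calcium for $1.65 (total $1.65, still need 133.0 mg).
Take 1.847 servings of chickpeas: +133.0 mg calcium for $1.29 (total $2.94, still need 0.0 mg).
Filling from the cheapest source first is optimal under one linear minimum: $2.94.

$2.94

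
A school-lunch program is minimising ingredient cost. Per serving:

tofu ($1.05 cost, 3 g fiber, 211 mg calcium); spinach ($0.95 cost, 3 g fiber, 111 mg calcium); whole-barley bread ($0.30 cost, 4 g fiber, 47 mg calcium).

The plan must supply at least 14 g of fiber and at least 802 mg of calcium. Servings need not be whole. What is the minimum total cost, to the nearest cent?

This is a tiny linear program; its minimum lies at a vertex of the feasible set. List the vertices and price them.
tofu only: max(14/3, 802/211) = 4.667 servings → $4.90.
spinach only: max(14/3, 802/111) = 7.225 servings → $6.86.
whole-barley bread only: max(14/4, 802/47) = 17.06 servings → $5.12.
tofu + spinach with both tight: 2.84 servings and 1.827 servings → $4.72.
tofu + whole-barley bread with both tight: 3.627 servings and 0.7795 servings → $4.04.
spinach + whole-barley bread with both targets exact would need a negative amount; discard.
The minimum over all feasible corners is $4.04.

$4.04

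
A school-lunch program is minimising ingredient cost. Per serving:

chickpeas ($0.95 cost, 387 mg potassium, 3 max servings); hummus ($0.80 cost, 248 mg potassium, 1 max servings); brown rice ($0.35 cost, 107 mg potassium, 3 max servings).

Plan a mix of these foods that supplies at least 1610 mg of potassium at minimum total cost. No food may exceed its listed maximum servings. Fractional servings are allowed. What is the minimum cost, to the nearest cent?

$4.31

Cost per mg of potassium: chickpeas $0.0025, hummus $0.0032, brown rice $0.0033.
Take 3 servings of chickpeas: +1161.0 mg potassium for $2.85 (total $2.85, still need 449.0 mg).
Take 1 serving of hummus: +248.0 mg potassium for $0.80 (total $3.65, still need 201.0 mg).
Take 1.879 servings of brown rice: +201.0 mg potassium for $0.66 (total $4.31, still need 0.0 mg).
Filling from the cheapest source first is optimal under one linear minimum: $4.31.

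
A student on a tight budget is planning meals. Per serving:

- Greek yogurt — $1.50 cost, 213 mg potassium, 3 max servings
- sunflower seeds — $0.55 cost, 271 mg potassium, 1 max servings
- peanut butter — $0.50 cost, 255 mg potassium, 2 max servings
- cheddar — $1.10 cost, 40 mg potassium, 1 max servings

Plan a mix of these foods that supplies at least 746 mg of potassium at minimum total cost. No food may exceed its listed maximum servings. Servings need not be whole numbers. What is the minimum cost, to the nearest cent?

$1.48

Cost per mg of potassium: peanut butter $0.0020, sunflower seeds $0.0020, Greek yogurt $0.0070, cheddar $0.0275.
Take 2 servings of peanut butter: +510.0 mg potassium for $1.00 (total $1.00, still need 236.0 mg).
Take 0.8708 servings of sunflower seeds: +236.0 mg potassium for $0.48 (total $1.48, still need 0.0 mg).
Greedy by cheapest-per-mg is optimal for a single linear constraint, so the minimum cost is $1.48.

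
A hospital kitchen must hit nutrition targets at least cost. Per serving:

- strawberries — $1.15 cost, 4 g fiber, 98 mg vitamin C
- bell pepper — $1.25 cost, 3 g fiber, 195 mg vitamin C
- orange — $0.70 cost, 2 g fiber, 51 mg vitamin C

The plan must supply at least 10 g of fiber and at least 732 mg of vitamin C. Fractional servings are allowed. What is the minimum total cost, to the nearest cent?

For a min-cost LP with two ≥-constraints, a basic feasible solution has at most two positive variables.
strawberries only: max(10/4, 732/98) = 7.469 servings → $8.59.
bell pepper only: max(10/3, 732/195) = 3.754 servings → $4.69.
orange only: max(10/2, 732/51) = 14.35 servings → $10.05.
strawberries + bell pepper: the both-tight solution has a negative serving — not a feasible corner.
strawberries + orange: intersection lies outside the first quadrant.
bell pepper + orange with both targets exact would need a negative amount; discard.
Cheapest feasible corner: $4.69.

$4.69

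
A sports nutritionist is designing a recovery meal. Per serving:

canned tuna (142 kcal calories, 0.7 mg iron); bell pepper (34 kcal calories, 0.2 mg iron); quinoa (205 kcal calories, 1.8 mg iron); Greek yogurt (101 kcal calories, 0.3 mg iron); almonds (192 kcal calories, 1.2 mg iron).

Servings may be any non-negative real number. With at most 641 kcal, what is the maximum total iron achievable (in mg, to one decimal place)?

Iron per kcal: quinoa 0.00878, almonds 0.00625, bell pepper 0.005882, canned tuna 0.00493, Greek yogurt 0.00297.
With no serving limits, spend the whole calories allowance on quinoa: 641 kcal / 205 kcal × 1.8 mg = 5.6 mg.

5.6 mg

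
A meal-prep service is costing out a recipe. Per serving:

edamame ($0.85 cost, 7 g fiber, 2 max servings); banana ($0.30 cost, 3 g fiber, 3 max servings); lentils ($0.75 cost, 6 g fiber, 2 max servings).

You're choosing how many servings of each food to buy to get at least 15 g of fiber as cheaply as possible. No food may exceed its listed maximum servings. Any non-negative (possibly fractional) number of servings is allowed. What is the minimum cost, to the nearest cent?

Cost per g of fiber: banana $0.1000, edamame $0.1214, lentils $0.1250.
Take 3 servings of banana: +9.0 g fiber for $0.90 (total $0.90, still need 6.0 g).
Take 0.8571 servings of edamame: +6.0 g fiber for $0.73 (total $1.63, still need 0.0 g).
Greedy by cheapest-per-g is optimal for a single linear constraint, so the minimum cost is $1.63.

$1.63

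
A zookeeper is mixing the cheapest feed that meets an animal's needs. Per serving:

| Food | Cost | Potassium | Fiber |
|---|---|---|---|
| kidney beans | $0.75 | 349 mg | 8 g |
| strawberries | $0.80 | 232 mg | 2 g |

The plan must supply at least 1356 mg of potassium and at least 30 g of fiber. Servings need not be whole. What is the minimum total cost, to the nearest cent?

At the optimum either one food covers both requirements or two foods hit both targets exactly; no other combination can be cheaper.
kidney beans only: max(1356/349, 30/8) = 3.885 servings → $2.91.
strawberries only: max(1356/232, 30/2) = 15 servings → $12.00.
kidney beans + strawberries with both tight: 3.668 servings and 0.3264 servings → $3.01.
The minimum over all feasible corners is $2.91.

$2.91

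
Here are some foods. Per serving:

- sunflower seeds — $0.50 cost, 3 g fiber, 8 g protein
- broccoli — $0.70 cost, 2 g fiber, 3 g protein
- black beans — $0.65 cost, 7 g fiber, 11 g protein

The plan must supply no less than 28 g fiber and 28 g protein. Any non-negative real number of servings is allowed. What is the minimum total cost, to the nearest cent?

$2.60

For a min-cost LP with two ≥-constraints, a basic feasible solution has at most two positive variables.
sunflower seeds only: max(28/3, 28/8) = 9.333 servings → $4.67.
broccoli only: max(28/2, 28/3) = 14 servings → $9.80.
black beans only: max(28/7, 28/11) = 4 servings → $2.60.
sunflower seeds + broccoli with both targets exact would need a negative amount; discard.
sunflower seeds + black beans: intersection lies outside the first quadrant.
broccoli + black beans with both targets exact would need a negative amount; discard.
So the least-cost plan costs $2.60.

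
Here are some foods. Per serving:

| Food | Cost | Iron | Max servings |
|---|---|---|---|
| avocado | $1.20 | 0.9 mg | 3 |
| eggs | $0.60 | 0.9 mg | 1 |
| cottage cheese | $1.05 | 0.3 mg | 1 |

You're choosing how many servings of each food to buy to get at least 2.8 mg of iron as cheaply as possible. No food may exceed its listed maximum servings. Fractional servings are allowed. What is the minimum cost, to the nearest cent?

Cost per mg of iron: eggs $0.6667, avocado $1.3333, cottage cheese $3.5000.
Take 1 serving of eggs: +0.9 mg iron for $0.60 (total $0.60, still need 1.9 mg).
Take 2.111 servings of avocado: +1.9 mg iron for $2.53 (total $3.13, still need 0.0 mg).
Greedy by cheapest-per-mg is optimal for a single linear constraint, so the minimum cost is $3.13.

$3.13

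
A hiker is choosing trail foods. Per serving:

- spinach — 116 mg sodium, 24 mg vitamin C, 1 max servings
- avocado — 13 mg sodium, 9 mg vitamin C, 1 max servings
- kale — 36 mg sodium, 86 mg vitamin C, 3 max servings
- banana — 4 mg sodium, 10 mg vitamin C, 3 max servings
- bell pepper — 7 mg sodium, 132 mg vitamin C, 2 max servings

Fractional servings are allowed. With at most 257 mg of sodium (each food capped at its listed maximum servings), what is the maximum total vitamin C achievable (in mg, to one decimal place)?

583.8 mg

Vitamin C per mg sodium: bell pepper 18.86, banana 2.5, kale 2.389, avocado 0.6923, spinach 0.2069.
Take 2 servings of bell pepper: uses 14 mg sodium, +264.0 mg vitamin C (running total 264.0 mg).
Take 3 servings of banana: uses 12 mg sodium, +30.0 mg vitamin C (running total 294.0 mg).
Take 3 servings of kale: uses 108 mg sodium, +258.0 mg vitamin C (running total 552.0 mg).
Take 1 serving of avocado: uses 13 mg sodium, +9.0 mg vitamin C (running total 561.0 mg).
Take 0.9483 servings of spinach: uses 110 mg sodium, +22.8 mg vitamin C (running total 583.8 mg).
Greedy by best ratio exhausts the sodium allowance optimally: 583.8 mg.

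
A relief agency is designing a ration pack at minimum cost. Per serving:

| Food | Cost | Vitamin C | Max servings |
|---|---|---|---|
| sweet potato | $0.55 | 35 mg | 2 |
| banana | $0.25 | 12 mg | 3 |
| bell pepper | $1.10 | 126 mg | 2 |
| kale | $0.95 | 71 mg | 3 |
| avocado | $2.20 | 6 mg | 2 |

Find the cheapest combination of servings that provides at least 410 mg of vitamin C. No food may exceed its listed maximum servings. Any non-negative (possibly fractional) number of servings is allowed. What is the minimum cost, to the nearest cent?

Cost per mg of vitamin C: bell pepper $0.0087, kale $0.0134, sweet potato $0.0157, banana $0.0208, avocado $0.3667.
Take 2 servings of bell pepper: +252.0 mg vitamin C for $2.20 (total $2.20, still need 158.0 mg).
Take 2.225 servings of kale: +158.0 mg vitamin C for $2.11 (total $4.31, still need 0.0 mg).
Greedy by cheapest-per-mg is optimal for a single linear constraint, so the minimum cost is $4.31.

$4.31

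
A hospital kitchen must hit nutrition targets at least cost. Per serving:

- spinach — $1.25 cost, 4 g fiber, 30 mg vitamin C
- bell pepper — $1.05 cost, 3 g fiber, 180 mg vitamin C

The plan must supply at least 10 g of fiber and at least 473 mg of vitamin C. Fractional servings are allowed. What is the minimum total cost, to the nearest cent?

At the optimum either one food covers both requirements or two foods hit both targets exactly; no other combination can be cheaper.
spinach only: max(10/4, 473/30) = 15.77 servings → $19.71.
bell pepper only: max(10/3, 473/180) = 3.333 servings → $3.50.
spinach + bell pepper with both tight: 0.6048 servings and 2.527 servings → $3.41.
Cheapest feasible corner: $3.41.

$3.41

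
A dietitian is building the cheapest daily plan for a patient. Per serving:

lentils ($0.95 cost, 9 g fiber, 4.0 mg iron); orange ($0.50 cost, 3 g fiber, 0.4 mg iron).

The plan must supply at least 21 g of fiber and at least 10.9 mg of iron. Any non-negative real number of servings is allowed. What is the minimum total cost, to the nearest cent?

An LP optimum is at a vertex; with two nutrient constraints at most two foods are used. Check each candidate.
lentils only: max(21/9, 10.9/4.0) = 2.725 servings → $2.59.
orange only: max(21/3, 10.9/0.4) = 27.25 servings → $13.62.
lentils + orange: intersection lies outside the first quadrant.
So the least-cost plan costs $2.59.

$2.59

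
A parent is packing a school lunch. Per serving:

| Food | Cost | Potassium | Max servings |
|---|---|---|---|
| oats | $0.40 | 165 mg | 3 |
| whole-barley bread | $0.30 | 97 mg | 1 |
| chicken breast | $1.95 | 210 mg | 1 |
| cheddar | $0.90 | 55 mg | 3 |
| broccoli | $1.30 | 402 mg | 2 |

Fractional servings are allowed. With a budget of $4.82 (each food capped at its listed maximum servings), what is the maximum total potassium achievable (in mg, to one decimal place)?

Potassium per dollar: oats 412.5, whole-barley bread 323.3, broccoli 309.2, chicken breast 107.7, cheddar 61.11.
Take 3 servings of oats: spends $1.20, +495.0 mg potassium (running total 495.0 mg).
Take 1 serving of whole-barley bread: spends $0.30, +97.0 mg potassium (running total 592.0 mg).
Take 2 servings of broccoli: spends $2.60, +804.0 mg potassium (running total 1396.0 mg).
Take 0.3692 servings of chicken breast: spends $0.72, +77.5 mg potassium (running total 1473.5 mg).
Greedy by best ratio exhausts the cost allowance optimally: 1473.5 mg.

1473.5 mg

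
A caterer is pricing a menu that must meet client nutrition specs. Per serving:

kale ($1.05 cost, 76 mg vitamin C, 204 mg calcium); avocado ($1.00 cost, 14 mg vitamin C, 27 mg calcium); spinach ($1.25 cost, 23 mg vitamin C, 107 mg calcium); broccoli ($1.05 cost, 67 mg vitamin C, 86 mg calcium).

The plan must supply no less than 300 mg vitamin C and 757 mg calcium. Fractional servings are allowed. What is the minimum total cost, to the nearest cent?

At the optimum either one food covers both requirements or two foods hit both targets exactly; no other combination can be cheaper.
kale only: max(300/76, 757/204) = 3.947 servings → $4.14.
avocado only: max(300/14, 757/27) = 28.04 servings → $28.04.
spinach only: max(300/23, 757/107) = 13.04 servings → $16.30.
broccoli only: max(300/67, 757/86) = 8.802 servings → $9.24.
kale + avocado with both tight: 3.107 servings and 4.562 servings → $7.82.
kale + spinach with both targets exact would need a negative amount; discard.
kale + broccoli with both tight: 3.494 servings and 0.5143 servings → $4.21.
avocado + spinach with both tight: 16.75 servings and 2.848 servings → $20.31.
avocado + broccoli with both targets exact would need a negative amount; discard.
spinach + broccoli with both tight: 4.8 servings and 2.83 servings → $8.97.
So the least-cost plan costs $4.14.

$4.14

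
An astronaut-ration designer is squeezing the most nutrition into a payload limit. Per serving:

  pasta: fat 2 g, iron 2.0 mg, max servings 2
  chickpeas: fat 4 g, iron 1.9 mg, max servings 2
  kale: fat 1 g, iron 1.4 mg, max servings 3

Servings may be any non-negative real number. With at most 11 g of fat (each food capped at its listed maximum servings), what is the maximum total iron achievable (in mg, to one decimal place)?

10.1 mg

Iron per g fat: kale 1.4, pasta 1, chickpeas 0.475.
Take 3 servings of kale: uses 3 g fat, +4.2 mg iron (running total 4.2 mg).
Take 2 servings of pasta: uses 4 g fat, +4.0 mg iron (running total 8.2 mg).
Take 1 serving of chickpeas: uses 4 g fat, +1.9 mg iron (running total 10.1 mg).
Filling greedily by iron-per-g fat is optimal for one linear limit, giving 10.1 mg.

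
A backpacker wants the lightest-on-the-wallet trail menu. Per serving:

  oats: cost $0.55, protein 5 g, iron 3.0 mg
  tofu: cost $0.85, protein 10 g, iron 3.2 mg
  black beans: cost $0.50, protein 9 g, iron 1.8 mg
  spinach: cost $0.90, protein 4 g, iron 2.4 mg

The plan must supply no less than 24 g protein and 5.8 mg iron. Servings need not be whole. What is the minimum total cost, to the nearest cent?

Compare the cost at each extreme point of the feasible region.
oats only: max(24/5, 5.8/3.0) = 4.8 servings → $2.64.
tofu only: max(24/10, 5.8/3.2) = 2.4 servings → $2.04.
black beans only: max(24/9, 5.8/1.8) = 3.222 servings → $1.61.
spinach only: max(24/4, 5.8/2.4) = 6 servings → $5.40.
oats + tofu: the both-tight solution has a negative serving — not a feasible corner.
oats + black beans with both tight: 0.5 servings and 2.389 servings → $1.47.
oats + spinach (both tight): parallel constraints — no distinct corner.
tofu + black beans with both tight: 0.8333 servings and 1.741 servings → $1.58.
tofu + spinach: the both-tight solution has a negative serving — not a feasible corner.
black beans + spinach with both tight: 2.389 servings and 0.625 servings → $1.76.
So the least-cost plan costs $1.47.

$1.47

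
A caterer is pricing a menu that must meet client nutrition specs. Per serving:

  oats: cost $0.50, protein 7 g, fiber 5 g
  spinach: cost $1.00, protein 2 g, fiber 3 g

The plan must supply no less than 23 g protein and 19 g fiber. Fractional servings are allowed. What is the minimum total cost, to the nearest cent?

A basic optimal solution has at most two foods positive. Try each food alone and each pair with both targets met exactly.
oats only: max(23/7, 19/5) = 3.8 servings → $1.90.
spinach only: max(23/2, 19/3) = 11.5 servings → $11.50.
oats + spinach with both tight: 2.818 servings and 1.636 servings → $3.05.
So the least-cost plan costs $1.90.

$1.90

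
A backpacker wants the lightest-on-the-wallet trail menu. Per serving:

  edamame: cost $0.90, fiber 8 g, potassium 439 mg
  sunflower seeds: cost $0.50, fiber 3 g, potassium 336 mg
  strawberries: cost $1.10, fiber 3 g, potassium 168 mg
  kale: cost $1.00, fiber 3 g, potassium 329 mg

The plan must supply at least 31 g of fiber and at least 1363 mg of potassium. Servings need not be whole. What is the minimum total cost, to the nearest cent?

This is a tiny linear program; its minimum lies at a vertex of the feasible set. List the vertices and price them.
edamame only: max(31/8, 1363/439) = 3.875 servings → $3.49.
sunflower seeds only: max(31/3, 1363/336) = 10.33 servings → $5.17.
strawberries only: max(31/3, 1363/168) = 10.33 servings → $11.37.
kale only: max(31/3, 1363/329) = 10.33 servings → $10.33.
edamame + sunflower seeds with both targets exact would need a negative amount; discard.
edamame + strawberries with both targets exact would need a negative amount; discard.
edamame + kale: the both-tight solution has a negative serving — not a feasible corner.
sunflower seeds + strawberries: the both-tight solution has a negative serving — not a feasible corner.
sunflower seeds + kale: intersection lies outside the first quadrant.
strawberries + kale with both targets exact would need a negative amount; discard.
So the least-cost plan costs $3.49.

$3.49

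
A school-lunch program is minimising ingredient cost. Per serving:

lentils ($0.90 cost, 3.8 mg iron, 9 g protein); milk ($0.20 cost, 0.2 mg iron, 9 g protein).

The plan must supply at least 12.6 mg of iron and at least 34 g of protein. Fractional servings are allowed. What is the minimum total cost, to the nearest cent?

$3.06

An LP optimum is at a vertex; with two nutrient constraints at most two foods are used. Check each candidate.
lentils only: max(12.6/3.8, 34/9) = 3.778 servings → $3.40.
milk only: max(12.6/0.2, 34/9) = 63 servings → $12.60.
lentils + milk with both tight: 3.29 servings and 0.4877 servings → $3.06.
So the least-cost plan costs $3.06.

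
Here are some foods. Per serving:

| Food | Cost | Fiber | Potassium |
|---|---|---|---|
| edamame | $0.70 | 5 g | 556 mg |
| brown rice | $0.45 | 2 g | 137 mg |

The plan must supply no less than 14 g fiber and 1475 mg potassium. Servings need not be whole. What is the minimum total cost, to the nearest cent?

$1.96

With two linear requirements the optimum uses one or two foods; enumerate the corners.
edamame only: max(14/5, 1475/556) = 2.8 servings → $1.96.
brown rice only: max(14/2, 1475/137) = 10.77 servings → $4.84.
edamame + brown rice with both tight: 2.417 servings and 0.9578 servings → $2.12.
So the least-cost plan costs $1.96.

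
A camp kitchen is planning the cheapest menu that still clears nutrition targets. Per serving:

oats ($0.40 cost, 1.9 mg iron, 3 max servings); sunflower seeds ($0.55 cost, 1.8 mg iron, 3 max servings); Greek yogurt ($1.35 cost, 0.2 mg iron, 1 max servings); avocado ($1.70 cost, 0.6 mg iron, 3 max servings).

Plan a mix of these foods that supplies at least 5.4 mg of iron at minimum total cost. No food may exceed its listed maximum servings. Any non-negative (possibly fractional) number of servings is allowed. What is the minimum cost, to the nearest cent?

$1.14

Cost per mg of iron: oats $0.2105, sunflower seeds $0.3056, avocado $2.8333, Greek yogurt $6.7500.
Take 2.842 servings of oats: +5.4 mg iron for $1.14 (total $1.14, still need 0.0 mg).
Filling from the cheapest source first is optimal under one linear minimum: $1.14.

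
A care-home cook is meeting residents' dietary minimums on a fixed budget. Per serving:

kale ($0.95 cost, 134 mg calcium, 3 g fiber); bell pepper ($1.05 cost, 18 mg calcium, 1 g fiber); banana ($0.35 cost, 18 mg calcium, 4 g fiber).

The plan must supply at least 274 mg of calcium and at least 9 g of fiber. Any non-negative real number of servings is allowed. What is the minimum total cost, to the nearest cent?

$2.12

At the optimum either one food covers both requirements or two foods hit both targets exactly; no other combination can be cheaper.
kale only: max(274/134, 9/3) = 3 servings → $2.85.
bell pepper only: max(274/18, 9/1) = 15.22 servings → $15.98.
banana only: max(274/18, 9/4) = 15.22 servings → $5.33.
kale + bell pepper with both tight: 1.4 servings and 4.8 servings → $6.37.
kale + banana with both tight: 1.938 servings and 0.7967 servings → $2.12.
bell pepper + banana with both targets exact would need a negative amount; discard.
Cheapest feasible corner: $2.12.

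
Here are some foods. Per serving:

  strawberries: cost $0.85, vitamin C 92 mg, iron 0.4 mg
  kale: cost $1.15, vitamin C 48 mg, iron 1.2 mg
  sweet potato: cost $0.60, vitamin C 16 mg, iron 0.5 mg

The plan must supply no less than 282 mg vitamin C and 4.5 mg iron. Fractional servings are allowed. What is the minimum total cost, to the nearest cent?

With two linear requirements the optimum uses one or two foods; enumerate the corners.
strawberries only: max(282/92, 4.5/0.4) = 11.25 servings → $9.56.
kale only: max(282/48, 4.5/1.2) = 5.875 servings → $6.76.
sweet potato only: max(282/16, 4.5/0.5) = 17.62 servings → $10.57.
strawberries + kale with both tight: 1.342 servings and 3.303 servings → $4.94.
strawberries + sweet potato with both tight: 1.742 servings and 7.606 servings → $6.04.
kale + sweet potato with both targets exact would need a negative amount; discard.
The minimum over all feasible corners is $4.94.

$4.94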